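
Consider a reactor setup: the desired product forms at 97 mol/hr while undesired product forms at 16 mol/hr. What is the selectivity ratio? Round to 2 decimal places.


S = desired product rate / undesired product rate
S = 97 / 16
S = 6.06


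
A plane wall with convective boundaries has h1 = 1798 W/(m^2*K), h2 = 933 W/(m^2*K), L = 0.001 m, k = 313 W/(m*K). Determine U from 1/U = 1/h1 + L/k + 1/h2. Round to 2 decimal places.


1/U = 1/h1 + L/k + 1/h2
1/U = 1/1798 + 0.001/313 + 1/933
1/U = 0.0005561735 + 3.1949e-06 + 0.0010718114
1/U = 0.0016311798
U = 613.05 W/(m^2*K)


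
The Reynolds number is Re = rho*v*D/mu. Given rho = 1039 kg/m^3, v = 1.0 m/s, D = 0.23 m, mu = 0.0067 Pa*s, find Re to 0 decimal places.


Re = rho * v * D / mu
Re = 1039 * 1.0 * 0.23 / 0.0067
Re = 238.97 / 0.0067
Re = 35667


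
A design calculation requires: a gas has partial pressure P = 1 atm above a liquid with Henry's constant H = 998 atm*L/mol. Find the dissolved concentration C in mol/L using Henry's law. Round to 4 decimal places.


C = P / H
C = 1 / 998
C = 0.0010 mol/L


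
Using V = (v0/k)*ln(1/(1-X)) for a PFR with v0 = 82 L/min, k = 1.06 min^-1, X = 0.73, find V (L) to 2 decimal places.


V = (v0/k) * ln(1/(1-X))
V = (82/1.06) * ln(1/(1-0.73))
V = 77.358491 * ln(3.703704)
V = 77.358491 * 1.309333
V = 101.29 L


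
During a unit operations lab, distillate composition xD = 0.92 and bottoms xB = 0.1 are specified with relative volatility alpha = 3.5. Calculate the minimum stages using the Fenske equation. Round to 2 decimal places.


N_min = ln((xD*(1-xB))/(xB*(1-xD))) / ln(alpha)
Numerator inside ln: 0.828 / 0.008 = 103.5
ln(103.5) = 4.639572
ln(alpha) = ln(3.5) = 1.252763
N_min = 4.639572 / 1.252763 = 3.70


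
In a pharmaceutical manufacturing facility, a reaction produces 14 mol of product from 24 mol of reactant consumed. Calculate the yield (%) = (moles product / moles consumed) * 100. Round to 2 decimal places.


Yield = (moles product / moles consumed) * 100%
Yield = (14 / 24) * 100
Yield = 0.5833 * 100
Yield = 58.33%


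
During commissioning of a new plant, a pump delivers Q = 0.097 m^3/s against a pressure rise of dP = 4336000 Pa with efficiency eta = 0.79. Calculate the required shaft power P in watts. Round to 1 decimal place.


P = Q * dP / eta
P = 0.097 * 4336000 / 0.79
P = 420592.0 / 0.79
P = 532394.9 W


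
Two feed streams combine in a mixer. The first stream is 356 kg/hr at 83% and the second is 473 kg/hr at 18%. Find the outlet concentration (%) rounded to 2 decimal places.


Mass balance on solute: F1*x1 + F2*x2 = F3*x3
F3 = F1 + F2 = 356 + 473 = 829 kg/hr
x3 = (F1*x1 + F2*x2)/F3
x3 = (356*0.83 + 473*0.18) / 829
x3 = 45.91%


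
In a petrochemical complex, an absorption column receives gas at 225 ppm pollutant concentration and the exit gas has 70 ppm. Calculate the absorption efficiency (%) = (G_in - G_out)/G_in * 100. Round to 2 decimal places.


Efficiency = (G_in - G_out) / G_in * 100%
Efficiency = (225 - 70) / 225 * 100
Efficiency = 155 / 225 * 100
Efficiency = 68.89%


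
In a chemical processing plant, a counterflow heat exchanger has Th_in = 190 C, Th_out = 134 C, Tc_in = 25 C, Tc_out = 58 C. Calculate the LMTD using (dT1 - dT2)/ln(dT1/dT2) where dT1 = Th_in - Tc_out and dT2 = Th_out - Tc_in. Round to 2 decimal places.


dT1 = Th_in - Tc_out = 190 - 58 = 132
dT2 = Th_out - Tc_in = 134 - 25 = 109
LMTD = (dT1 - dT2) / ln(dT1/dT2)
LMTD = (132 - 109) / ln(132/109)
LMTD = 120.13 K


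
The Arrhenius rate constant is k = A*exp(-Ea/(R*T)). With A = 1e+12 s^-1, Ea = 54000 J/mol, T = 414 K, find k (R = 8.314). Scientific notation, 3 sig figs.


k = A * exp(-Ea/(R*T))
k = 1e+12 * exp(-54000 / (8.314 * 414))
k = 1e+12 * exp(-15.688571)
k = 1.54e+05


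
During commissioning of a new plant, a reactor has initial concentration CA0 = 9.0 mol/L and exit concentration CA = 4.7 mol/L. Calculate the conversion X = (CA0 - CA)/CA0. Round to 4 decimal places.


X = (CA0 - CA) / CA0
X = (9.0 - 4.7) / 9.0
X = 4.3 / 9.0
X = 0.4778


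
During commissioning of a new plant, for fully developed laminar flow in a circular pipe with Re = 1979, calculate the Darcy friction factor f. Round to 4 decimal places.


f = 64 / Re
f = 64 / 1979
f = 0.0323


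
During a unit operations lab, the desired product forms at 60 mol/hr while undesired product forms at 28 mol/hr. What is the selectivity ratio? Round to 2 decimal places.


S = desired product rate / undesired product rate
S = 60 / 28
S = 2.14


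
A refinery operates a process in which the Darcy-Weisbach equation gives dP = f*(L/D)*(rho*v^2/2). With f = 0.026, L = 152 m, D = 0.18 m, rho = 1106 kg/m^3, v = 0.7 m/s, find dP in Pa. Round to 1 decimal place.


dP = f * (L/D) * (rho*v^2/2)
dP = 0.026 * (152/0.18) * (1106*0.7^2/2)
L/D = 844.44444444
rho*v^2/2 = 1106*0.49/2 = 270.97
dP = 0.026 * 844.44444444 * 270.97
dP = 5949.3 Pa


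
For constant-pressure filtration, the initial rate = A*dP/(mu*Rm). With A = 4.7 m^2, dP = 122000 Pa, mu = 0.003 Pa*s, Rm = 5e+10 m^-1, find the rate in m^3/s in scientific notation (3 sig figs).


rate = A * dP / (mu * Rm)
rate = 4.7 * 122000 / (0.003 * 5e+10)
rate = 573400.0 / 1.500e+08
rate = 3.82e-03 m^3/s


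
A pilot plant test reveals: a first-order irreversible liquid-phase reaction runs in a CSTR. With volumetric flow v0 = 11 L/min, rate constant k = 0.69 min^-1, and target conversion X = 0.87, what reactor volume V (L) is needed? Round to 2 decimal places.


V = v0 * X / (k * (1 - X))
V = 11 * 0.87 / (0.69 * (1 - 0.87))
V = 9.57 / (0.69 * 0.13)
V = 9.57 / 0.0897
V = 106.69 L


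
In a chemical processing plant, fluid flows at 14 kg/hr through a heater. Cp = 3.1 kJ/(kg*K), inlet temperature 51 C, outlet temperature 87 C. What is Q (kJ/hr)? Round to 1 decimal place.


Q = m_dot * Cp * (T2 - T1)
Q = 14 * 3.1 * (87 - 51)
Q = 14 * 3.1 * 36
Q = 1562.4 kJ/hr


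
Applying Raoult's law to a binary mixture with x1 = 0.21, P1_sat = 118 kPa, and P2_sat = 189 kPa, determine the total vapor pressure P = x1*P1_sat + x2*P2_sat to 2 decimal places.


P = x1*P1_sat + x2*P2_sat
x2 = 1 - x1 = 1 - 0.21 = 0.79
P = 0.21*118 + 0.79*189
P = 24.78 + 149.31
P = 174.09 kPa


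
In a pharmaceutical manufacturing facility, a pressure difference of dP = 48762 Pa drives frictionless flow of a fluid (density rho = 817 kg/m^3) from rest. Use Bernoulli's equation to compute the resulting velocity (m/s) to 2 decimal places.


v = sqrt(2*dP/rho)
v = sqrt(2*48762/817)
v = sqrt(119.368421)
v = 10.93 m/s


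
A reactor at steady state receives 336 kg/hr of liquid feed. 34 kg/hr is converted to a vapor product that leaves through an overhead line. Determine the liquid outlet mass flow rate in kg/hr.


Steady-state mass balance on the main outlet: F_out = F_in - F_removed
F_out = 336 - 34
F_out = 302 kg/hr


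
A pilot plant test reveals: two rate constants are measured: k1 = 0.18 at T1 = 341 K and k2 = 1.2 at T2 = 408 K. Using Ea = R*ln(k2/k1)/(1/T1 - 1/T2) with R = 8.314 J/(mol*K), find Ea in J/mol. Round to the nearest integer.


Ea = R * ln(k2/k1) / (1/T1 - 1/T2)
ln(k2/k1) = ln(1.2/0.18) = 1.89712
1/T1 - 1/T2 = 1/341 - 1/408 = 0.000481570927
Ea = 8.314 * 1.89712 / 0.000481570927
Ea = 32753 J/mol


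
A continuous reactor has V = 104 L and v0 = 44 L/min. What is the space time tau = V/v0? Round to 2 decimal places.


tau = V / v0
tau = 104 / 44
tau = 2.36 min


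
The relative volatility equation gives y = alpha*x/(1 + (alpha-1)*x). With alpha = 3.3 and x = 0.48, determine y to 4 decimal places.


y = alpha*x / (1 + (alpha-1)*x)
y = 3.3*0.48 / (1 + (3.3-1)*0.48)
y = 1.584 / (1 + 1.104)
y = 1.584 / 2.104
y = 0.7529


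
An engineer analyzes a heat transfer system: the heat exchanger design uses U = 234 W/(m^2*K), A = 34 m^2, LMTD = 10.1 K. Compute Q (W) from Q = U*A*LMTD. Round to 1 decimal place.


Q = U * A * LMTD
Q = 234 * 34 * 10.1
Q = 80355.6 W


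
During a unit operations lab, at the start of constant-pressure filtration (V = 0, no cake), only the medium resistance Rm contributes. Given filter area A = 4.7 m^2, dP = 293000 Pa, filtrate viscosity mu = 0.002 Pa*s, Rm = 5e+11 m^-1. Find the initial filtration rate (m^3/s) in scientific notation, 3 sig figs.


rate = A * dP / (mu * Rm)
rate = 4.7 * 293000 / (0.002 * 5e+11)
rate = 1377100.0 / 1.000e+09
rate = 1.38e-03 m^3/s


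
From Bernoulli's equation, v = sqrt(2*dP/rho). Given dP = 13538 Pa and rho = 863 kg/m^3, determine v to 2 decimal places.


v = sqrt(2*dP/rho)
v = sqrt(2*13538/863)
v = sqrt(31.374276)
v = 5.60 m/s


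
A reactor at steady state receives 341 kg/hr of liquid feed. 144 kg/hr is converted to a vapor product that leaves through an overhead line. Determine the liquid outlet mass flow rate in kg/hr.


Steady-state mass balance on the main outlet: F_out = F_in - F_removed
F_out = 341 - 144
F_out = 197 kg/hr


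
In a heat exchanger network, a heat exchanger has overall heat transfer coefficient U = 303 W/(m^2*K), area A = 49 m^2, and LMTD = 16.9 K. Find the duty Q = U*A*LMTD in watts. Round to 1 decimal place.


Q = U * A * LMTD
Q = 303 * 49 * 16.9
Q = 250914.3 W


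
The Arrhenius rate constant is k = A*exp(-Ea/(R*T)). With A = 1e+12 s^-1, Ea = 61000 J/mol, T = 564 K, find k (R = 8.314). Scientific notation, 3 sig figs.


k = A * exp(-Ea/(R*T))
k = 1e+12 * exp(-61000 / (8.314 * 564))
k = 1e+12 * exp(-13.008904)
k = 2.24e+06


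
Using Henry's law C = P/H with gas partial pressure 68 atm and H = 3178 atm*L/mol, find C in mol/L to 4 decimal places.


C = P / H
C = 68 / 3178
C = 0.0214 mol/L


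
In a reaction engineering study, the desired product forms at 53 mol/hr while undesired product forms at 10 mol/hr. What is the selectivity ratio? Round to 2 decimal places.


S = desired product rate / undesired product rate
S = 53 / 10
S = 5.30


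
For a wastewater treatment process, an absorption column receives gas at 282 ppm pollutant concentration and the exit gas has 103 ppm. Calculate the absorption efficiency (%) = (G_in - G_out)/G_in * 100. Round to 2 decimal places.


Efficiency = (G_in - G_out) / G_in * 100%
Efficiency = (282 - 103) / 282 * 100
Efficiency = 179 / 282 * 100
Efficiency = 63.48%


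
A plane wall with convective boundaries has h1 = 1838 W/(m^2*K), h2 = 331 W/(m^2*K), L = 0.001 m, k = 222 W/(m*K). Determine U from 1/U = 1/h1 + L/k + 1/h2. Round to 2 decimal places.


1/U = 1/h1 + L/k + 1/h2
1/U = 1/1838 + 0.001/222 + 1/331
1/U = 0.0005440696 + 4.5045e-06 + 0.003021148
1/U = 0.0035697221
U = 280.13 W/(m^2*K)


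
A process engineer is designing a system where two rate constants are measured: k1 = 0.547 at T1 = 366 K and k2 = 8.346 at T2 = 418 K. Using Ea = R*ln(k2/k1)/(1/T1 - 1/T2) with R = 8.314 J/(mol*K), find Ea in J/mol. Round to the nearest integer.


Ea = R * ln(k2/k1) / (1/T1 - 1/T2)
ln(k2/k1) = ln(8.346/0.547) = 2.7250889
1/T1 - 1/T2 = 1/366 - 1/418 = 0.00033989594
Ea = 8.314 * 2.7250889 / 0.00033989594
Ea = 66657 J/mol


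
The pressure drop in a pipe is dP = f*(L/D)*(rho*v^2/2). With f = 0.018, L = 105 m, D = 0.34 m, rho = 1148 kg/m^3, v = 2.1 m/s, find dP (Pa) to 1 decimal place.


dP = f * (L/D) * (rho*v^2/2)
dP = 0.018 * (105/0.34) * (1148*2.1^2/2)
L/D = 308.82352941
rho*v^2/2 = 1148*4.41/2 = 2531.34
dP = 0.018 * 308.82352941 * 2531.34
dP = 14071.3 Pa


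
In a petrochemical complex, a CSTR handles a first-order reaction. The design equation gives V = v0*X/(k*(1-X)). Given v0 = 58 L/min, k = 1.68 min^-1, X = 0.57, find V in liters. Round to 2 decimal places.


V = v0 * X / (k * (1 - X))
V = 58 * 0.57 / (1.68 * (1 - 0.57))
V = 33.06 / (1.68 * 0.43)
V = 33.06 / 0.7224
V = 45.76 L


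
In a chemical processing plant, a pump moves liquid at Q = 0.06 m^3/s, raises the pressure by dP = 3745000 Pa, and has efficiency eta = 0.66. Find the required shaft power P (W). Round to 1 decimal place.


P = Q * dP / eta
P = 0.06 * 3745000 / 0.66
P = 224700.0 / 0.66
P = 340454.5 W


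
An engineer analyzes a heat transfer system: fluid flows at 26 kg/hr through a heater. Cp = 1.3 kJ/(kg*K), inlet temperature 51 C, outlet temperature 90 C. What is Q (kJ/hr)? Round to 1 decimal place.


Q = m_dot * Cp * (T2 - T1)
Q = 26 * 1.3 * (90 - 51)
Q = 26 * 1.3 * 39
Q = 1318.2 kJ/hr


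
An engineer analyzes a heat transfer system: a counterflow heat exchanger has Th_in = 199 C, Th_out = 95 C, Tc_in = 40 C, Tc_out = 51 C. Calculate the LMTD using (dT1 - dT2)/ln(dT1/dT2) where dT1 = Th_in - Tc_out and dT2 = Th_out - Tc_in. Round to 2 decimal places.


dT1 = Th_in - Tc_out = 199 - 51 = 148
dT2 = Th_out - Tc_in = 95 - 40 = 55
LMTD = (dT1 - dT2) / ln(dT1/dT2)
LMTD = (148 - 55) / ln(148/55)
LMTD = 93.95 K


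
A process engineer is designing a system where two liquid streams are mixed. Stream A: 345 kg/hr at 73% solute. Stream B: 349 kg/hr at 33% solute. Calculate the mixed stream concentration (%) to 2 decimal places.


Mass balance on solute: F1*x1 + F2*x2 = F3*x3
F3 = F1 + F2 = 345 + 349 = 694 kg/hr
x3 = (F1*x1 + F2*x2)/F3
x3 = (345*0.73 + 349*0.33) / 694
x3 = 52.88%


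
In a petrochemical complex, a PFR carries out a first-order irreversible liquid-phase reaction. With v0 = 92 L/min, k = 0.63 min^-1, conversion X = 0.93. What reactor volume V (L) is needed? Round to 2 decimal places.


V = (v0/k) * ln(1/(1-X))
V = (92/0.63) * ln(1/(1-0.93))
V = 146.031746 * ln(14.285714)
V = 146.031746 * 2.65926
V = 388.34 L


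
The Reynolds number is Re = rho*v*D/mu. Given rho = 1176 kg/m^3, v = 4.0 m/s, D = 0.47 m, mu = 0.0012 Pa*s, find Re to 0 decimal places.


Re = rho * v * D / mu
Re = 1176 * 4.0 * 0.47 / 0.0012
Re = 2210.88 / 0.0012
Re = 1842400


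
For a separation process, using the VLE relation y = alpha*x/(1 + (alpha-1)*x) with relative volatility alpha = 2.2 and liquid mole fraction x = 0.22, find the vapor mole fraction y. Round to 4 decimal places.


y = alpha*x / (1 + (alpha-1)*x)
y = 2.2*0.22 / (1 + (2.2-1)*0.22)
y = 0.484 / (1 + 0.264)
y = 0.484 / 1.264
y = 0.3829


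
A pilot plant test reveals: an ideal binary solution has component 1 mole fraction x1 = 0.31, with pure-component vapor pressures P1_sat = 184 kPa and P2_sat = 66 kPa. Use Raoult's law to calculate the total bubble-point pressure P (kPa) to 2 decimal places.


P = x1*P1_sat + x2*P2_sat
x2 = 1 - x1 = 1 - 0.31 = 0.69
P = 0.31*184 + 0.69*66
P = 57.04 + 45.54
P = 102.58 kPa


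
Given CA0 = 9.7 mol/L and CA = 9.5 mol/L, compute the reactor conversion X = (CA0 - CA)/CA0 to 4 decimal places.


X = (CA0 - CA) / CA0
X = (9.7 - 9.5) / 9.7
X = 0.2 / 9.7
X = 0.0206


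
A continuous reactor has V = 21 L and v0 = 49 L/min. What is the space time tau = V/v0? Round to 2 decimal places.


tau = V / v0
tau = 21 / 49
tau = 0.43 min


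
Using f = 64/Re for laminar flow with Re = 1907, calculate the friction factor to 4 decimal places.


f = 64 / Re
f = 64 / 1907
f = 0.0336


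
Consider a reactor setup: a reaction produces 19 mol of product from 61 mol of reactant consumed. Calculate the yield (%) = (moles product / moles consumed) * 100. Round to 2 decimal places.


Yield = (moles product / moles consumed) * 100%
Yield = (19 / 61) * 100
Yield = 0.3115 * 100
Yield = 31.15%


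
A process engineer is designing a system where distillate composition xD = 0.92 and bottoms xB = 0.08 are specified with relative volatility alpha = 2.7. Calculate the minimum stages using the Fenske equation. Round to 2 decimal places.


N_min = ln((xD*(1-xB))/(xB*(1-xD))) / ln(alpha)
Numerator inside ln: 0.8464 / 0.0064 = 132.25
ln(132.25) = 4.884694
ln(alpha) = ln(2.7) = 0.993252
N_min = 4.884694 / 0.993252 = 4.92


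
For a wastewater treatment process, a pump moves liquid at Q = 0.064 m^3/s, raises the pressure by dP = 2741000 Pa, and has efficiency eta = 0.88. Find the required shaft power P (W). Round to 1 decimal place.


P = Q * dP / eta
P = 0.064 * 2741000 / 0.88
P = 175424.0 / 0.88
P = 199345.5 W


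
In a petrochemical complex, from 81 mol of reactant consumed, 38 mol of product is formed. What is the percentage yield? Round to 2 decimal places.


Yield = (moles product / moles consumed) * 100%
Yield = (38 / 81) * 100
Yield = 0.4691 * 100
Yield = 46.91%


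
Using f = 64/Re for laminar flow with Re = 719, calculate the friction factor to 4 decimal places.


f = 64 / Re
f = 64 / 719
f = 0.0890


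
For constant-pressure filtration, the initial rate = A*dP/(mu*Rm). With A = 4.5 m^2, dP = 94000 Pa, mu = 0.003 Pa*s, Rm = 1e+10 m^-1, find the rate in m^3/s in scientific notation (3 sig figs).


rate = A * dP / (mu * Rm)
rate = 4.5 * 94000 / (0.003 * 1e+10)
rate = 423000.0 / 3.000e+07
rate = 1.41e-02 m^3/s


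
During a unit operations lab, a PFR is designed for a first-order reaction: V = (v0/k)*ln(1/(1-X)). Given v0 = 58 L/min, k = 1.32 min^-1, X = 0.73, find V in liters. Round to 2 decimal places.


V = (v0/k) * ln(1/(1-X))
V = (58/1.32) * ln(1/(1-0.73))
V = 43.939394 * ln(3.703704)
V = 43.939394 * 1.309333
V = 57.53 L


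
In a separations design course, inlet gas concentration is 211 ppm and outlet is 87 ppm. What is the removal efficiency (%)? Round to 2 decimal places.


Efficiency = (G_in - G_out) / G_in * 100%
Efficiency = (211 - 87) / 211 * 100
Efficiency = 124 / 211 * 100
Efficiency = 58.77%


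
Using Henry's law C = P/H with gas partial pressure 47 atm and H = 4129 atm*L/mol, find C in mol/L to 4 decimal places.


C = P / H
C = 47 / 4129
C = 0.0114 mol/L


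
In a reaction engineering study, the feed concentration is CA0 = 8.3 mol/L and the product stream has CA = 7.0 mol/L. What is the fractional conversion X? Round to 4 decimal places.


X = (CA0 - CA) / CA0
X = (8.3 - 7.0) / 8.3
X = 1.3 / 8.3
X = 0.1566


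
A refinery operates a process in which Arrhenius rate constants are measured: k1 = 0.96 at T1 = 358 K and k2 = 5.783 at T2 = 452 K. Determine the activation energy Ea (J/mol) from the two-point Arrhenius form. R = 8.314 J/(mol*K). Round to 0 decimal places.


Ea = R * ln(k2/k1) / (1/T1 - 1/T2)
ln(k2/k1) = ln(5.783/0.96) = 1.7957446
1/T1 - 1/T2 = 1/358 - 1/452 = 0.000580906709
Ea = 8.314 * 1.7957446 / 0.000580906709
Ea = 25701 J/mol


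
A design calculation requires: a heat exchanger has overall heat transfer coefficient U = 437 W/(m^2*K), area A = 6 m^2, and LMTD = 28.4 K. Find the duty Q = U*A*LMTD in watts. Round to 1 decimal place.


Q = U * A * LMTD
Q = 437 * 6 * 28.4
Q = 74464.8 W


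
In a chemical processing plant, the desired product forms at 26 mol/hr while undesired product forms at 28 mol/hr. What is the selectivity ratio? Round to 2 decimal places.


S = desired product rate / undesired product rate
S = 26 / 28
S = 0.93


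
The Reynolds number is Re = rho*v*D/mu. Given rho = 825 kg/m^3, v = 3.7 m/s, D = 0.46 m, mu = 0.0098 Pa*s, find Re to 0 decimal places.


Re = rho * v * D / mu
Re = 825 * 3.7 * 0.46 / 0.0098
Re = 1404.15 / 0.0098
Re = 143281


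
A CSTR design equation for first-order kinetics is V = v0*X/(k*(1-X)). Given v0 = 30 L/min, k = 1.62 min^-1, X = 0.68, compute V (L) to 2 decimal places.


V = v0 * X / (k * (1 - X))
V = 30 * 0.68 / (1.62 * (1 - 0.68))
V = 20.4 / (1.62 * 0.32)
V = 20.4 / 0.5184
V = 39.35 L


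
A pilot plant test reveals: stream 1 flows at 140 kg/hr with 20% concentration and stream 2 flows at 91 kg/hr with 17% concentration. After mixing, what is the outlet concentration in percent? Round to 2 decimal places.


Mass balance on solute: F1*x1 + F2*x2 = F3*x3
F3 = F1 + F2 = 140 + 91 = 231 kg/hr
x3 = (F1*x1 + F2*x2)/F3
x3 = (140*0.2 + 91*0.17) / 231
x3 = 18.82%


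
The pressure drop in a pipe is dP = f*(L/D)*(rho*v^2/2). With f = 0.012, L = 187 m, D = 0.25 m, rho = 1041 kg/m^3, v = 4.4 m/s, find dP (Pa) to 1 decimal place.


dP = f * (L/D) * (rho*v^2/2)
dP = 0.012 * (187/0.25) * (1041*4.4^2/2)
L/D = 748.0
rho*v^2/2 = 1041*19.36/2 = 10076.88
dP = 0.012 * 748.0 * 10076.88
dP = 90450.1 Pa


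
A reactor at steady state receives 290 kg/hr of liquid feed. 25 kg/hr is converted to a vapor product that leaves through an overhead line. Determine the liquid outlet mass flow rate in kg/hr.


Steady-state mass balance on the main outlet: F_out = F_in - F_removed
F_out = 290 - 25
F_out = 265 kg/hr


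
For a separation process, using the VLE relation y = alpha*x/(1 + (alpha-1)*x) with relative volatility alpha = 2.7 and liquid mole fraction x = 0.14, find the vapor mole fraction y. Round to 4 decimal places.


y = alpha*x / (1 + (alpha-1)*x)
y = 2.7*0.14 / (1 + (2.7-1)*0.14)
y = 0.378 / (1 + 0.238)
y = 0.378 / 1.238
y = 0.3053


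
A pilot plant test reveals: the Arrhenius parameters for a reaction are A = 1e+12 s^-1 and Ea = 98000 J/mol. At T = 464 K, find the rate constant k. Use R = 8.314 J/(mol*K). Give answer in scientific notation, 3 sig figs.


k = A * exp(-Ea/(R*T))
k = 1e+12 * exp(-98000 / (8.314 * 464))
k = 1e+12 * exp(-25.403764)
k = 9.27e+00


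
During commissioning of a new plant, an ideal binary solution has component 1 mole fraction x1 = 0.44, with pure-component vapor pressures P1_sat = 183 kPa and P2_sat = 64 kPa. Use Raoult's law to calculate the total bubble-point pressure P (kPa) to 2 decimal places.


P = x1*P1_sat + x2*P2_sat
x2 = 1 - x1 = 1 - 0.44 = 0.56
P = 0.44*183 + 0.56*64
P = 80.52 + 35.84
P = 116.36 kPa


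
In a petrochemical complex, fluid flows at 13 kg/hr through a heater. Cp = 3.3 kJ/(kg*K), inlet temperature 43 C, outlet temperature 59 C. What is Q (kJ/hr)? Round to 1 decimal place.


Q = m_dot * Cp * (T2 - T1)
Q = 13 * 3.3 * (59 - 43)
Q = 13 * 3.3 * 16
Q = 686.4 kJ/hr


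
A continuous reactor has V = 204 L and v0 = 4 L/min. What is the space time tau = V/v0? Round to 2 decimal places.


tau = V / v0
tau = 204 / 4
tau = 51.00 min


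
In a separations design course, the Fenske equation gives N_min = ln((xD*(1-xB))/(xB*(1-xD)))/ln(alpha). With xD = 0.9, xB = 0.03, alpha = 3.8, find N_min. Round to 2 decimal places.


N_min = ln((xD*(1-xB))/(xB*(1-xD))) / ln(alpha)
Numerator inside ln: 0.873 / 0.003 = 291.0
ln(291.0) = 5.673323
ln(alpha) = ln(3.8) = 1.335001
N_min = 5.673323 / 1.335001 = 4.25


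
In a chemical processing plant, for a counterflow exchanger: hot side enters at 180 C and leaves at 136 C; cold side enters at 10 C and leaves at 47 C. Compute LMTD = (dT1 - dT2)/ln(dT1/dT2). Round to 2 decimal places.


dT1 = Th_in - Tc_out = 180 - 47 = 133
dT2 = Th_out - Tc_in = 136 - 10 = 126
LMTD = (dT1 - dT2) / ln(dT1/dT2)
LMTD = (133 - 126) / ln(133/126)
LMTD = 129.47 K


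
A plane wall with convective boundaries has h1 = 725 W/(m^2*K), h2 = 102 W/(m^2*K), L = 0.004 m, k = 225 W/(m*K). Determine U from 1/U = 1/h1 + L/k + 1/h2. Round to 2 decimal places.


1/U = 1/h1 + L/k + 1/h2
1/U = 1/725 + 0.004/225 + 1/102
1/U = 0.0013793103 + 1.77778e-05 + 0.0098039216
1/U = 0.0112010097
U = 89.28 W/(m^2*K)


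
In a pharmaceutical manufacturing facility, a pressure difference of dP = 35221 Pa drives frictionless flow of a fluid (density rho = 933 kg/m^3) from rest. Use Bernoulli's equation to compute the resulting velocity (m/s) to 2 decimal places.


v = sqrt(2*dP/rho)
v = sqrt(2*35221/933)
v = sqrt(75.500536)
v = 8.69 m/s


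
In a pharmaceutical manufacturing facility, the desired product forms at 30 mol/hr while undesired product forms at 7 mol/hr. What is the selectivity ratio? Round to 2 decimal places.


S = desired product rate / undesired product rate
S = 30 / 7
S = 4.29


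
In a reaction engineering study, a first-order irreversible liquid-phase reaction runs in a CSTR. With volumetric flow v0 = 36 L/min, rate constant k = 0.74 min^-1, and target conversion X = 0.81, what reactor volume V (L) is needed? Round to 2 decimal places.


V = v0 * X / (k * (1 - X))
V = 36 * 0.81 / (0.74 * (1 - 0.81))
V = 29.16 / (0.74 * 0.19)
V = 29.16 / 0.1406
V = 207.40 L


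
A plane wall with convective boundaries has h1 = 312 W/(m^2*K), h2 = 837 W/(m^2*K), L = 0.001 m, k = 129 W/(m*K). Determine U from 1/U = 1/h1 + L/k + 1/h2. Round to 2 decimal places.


1/U = 1/h1 + L/k + 1/h2
1/U = 1/312 + 0.001/129 + 1/837
1/U = 0.0032051282 + 7.7519e-06 + 0.0011947431
1/U = 0.0044076232
U = 226.88 W/(m^2*K)


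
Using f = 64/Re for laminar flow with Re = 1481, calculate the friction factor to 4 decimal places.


f = 64 / Re
f = 64 / 1481
f = 0.0432


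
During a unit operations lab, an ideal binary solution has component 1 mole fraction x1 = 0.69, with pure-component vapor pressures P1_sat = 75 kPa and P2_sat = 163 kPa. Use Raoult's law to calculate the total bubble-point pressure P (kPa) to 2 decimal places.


P = x1*P1_sat + x2*P2_sat
x2 = 1 - x1 = 1 - 0.69 = 0.31
P = 0.69*75 + 0.31*163
P = 51.75 + 50.53
P = 102.28 kPa


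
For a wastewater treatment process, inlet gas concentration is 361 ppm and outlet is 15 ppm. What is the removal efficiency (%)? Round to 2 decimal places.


Efficiency = (G_in - G_out) / G_in * 100%
Efficiency = (361 - 15) / 361 * 100
Efficiency = 346 / 361 * 100
Efficiency = 95.84%


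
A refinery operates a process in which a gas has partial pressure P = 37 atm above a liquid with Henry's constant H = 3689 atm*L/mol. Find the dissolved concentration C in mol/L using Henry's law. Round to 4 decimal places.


C = P / H
C = 37 / 3689
C = 0.0100 mol/L


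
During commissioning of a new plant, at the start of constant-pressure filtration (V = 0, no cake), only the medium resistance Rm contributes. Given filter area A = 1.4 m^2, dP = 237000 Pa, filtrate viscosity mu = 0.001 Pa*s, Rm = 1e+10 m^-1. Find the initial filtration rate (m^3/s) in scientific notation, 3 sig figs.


rate = A * dP / (mu * Rm)
rate = 1.4 * 237000 / (0.001 * 1e+10)
rate = 331800.0 / 1.000e+07
rate = 3.32e-02 m^3/s


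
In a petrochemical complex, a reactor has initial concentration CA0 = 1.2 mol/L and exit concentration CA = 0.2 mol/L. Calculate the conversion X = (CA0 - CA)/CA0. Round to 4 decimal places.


X = (CA0 - CA) / CA0
X = (1.2 - 0.2) / 1.2
X = 1.0 / 1.2
X = 0.8333


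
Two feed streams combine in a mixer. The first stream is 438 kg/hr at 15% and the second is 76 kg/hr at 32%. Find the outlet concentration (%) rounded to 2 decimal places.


Mass balance on solute: F1*x1 + F2*x2 = F3*x3
F3 = F1 + F2 = 438 + 76 = 514 kg/hr
x3 = (F1*x1 + F2*x2)/F3
x3 = (438*0.15 + 76*0.32) / 514
x3 = 17.51%


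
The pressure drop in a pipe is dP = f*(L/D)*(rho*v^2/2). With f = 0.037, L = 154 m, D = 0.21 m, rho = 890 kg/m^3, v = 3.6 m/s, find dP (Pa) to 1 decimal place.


dP = f * (L/D) * (rho*v^2/2)
dP = 0.037 * (154/0.21) * (890*3.6^2/2)
L/D = 733.33333333
rho*v^2/2 = 890*12.96/2 = 5767.2
dP = 0.037 * 733.33333333 * 5767.2
dP = 156483.4 Pa


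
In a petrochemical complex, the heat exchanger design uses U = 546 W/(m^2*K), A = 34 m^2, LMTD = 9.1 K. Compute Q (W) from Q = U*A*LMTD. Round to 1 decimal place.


Q = U * A * LMTD
Q = 546 * 34 * 9.1
Q = 168932.4 W


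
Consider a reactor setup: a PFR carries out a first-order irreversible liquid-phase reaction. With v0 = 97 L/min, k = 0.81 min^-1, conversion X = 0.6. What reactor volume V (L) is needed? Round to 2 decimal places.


V = (v0/k) * ln(1/(1-X))
V = (97/0.81) * ln(1/(1-0.6))
V = 119.753086 * ln(2.5)
V = 119.753086 * 0.916291
V = 109.73 L


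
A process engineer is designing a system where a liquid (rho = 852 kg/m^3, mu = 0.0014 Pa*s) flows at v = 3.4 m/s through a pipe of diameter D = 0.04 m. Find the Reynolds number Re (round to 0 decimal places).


Re = rho * v * D / mu
Re = 852 * 3.4 * 0.04 / 0.0014
Re = 115.872 / 0.0014
Re = 82766


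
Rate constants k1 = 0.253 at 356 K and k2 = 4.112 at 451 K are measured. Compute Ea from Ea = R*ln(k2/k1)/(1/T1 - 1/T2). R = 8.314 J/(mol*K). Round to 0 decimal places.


Ea = R * ln(k2/k1) / (1/T1 - 1/T2)
ln(k2/k1) = ln(4.112/0.253) = 2.7882753
1/T1 - 1/T2 = 1/356 - 1/451 = 0.000591693864
Ea = 8.314 * 2.7882753 / 0.000591693864
Ea = 39179 J/mol


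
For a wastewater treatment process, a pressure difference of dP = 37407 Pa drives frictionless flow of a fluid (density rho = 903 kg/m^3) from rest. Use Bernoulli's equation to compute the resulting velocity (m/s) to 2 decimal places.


v = sqrt(2*dP/rho)
v = sqrt(2*37407/903)
v = sqrt(82.850498)
v = 9.10 m/s


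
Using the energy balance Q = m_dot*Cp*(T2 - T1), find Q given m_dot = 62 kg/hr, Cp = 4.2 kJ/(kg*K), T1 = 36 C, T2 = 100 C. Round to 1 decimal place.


Q = m_dot * Cp * (T2 - T1)
Q = 62 * 4.2 * (100 - 36)
Q = 62 * 4.2 * 64
Q = 16665.6 kJ/hr


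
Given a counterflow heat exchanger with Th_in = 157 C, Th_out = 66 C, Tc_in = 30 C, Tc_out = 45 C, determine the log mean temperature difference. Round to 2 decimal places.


dT1 = Th_in - Tc_out = 157 - 45 = 112
dT2 = Th_out - Tc_in = 66 - 30 = 36
LMTD = (dT1 - dT2) / ln(dT1/dT2)
LMTD = (112 - 36) / ln(112/36)
LMTD = 66.96 K


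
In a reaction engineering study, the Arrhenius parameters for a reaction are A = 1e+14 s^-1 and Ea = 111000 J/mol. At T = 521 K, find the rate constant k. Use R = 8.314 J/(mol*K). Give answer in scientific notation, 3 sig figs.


k = A * exp(-Ea/(R*T))
k = 1e+14 * exp(-111000 / (8.314 * 521))
k = 1e+14 * exp(-25.62567)
k = 7.43e+02


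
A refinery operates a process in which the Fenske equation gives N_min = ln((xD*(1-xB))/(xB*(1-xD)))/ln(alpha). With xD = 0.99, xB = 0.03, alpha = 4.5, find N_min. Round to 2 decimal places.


N_min = ln((xD*(1-xB))/(xB*(1-xD))) / ln(alpha)
Numerator inside ln: 0.9603 / 0.0003 = 3201.0
ln(3201.0) = 8.071219
ln(alpha) = ln(4.5) = 1.504077
N_min = 8.071219 / 1.504077 = 5.37


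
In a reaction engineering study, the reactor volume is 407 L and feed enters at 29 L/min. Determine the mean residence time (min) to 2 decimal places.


tau = V / v0
tau = 407 / 29
tau = 14.03 min


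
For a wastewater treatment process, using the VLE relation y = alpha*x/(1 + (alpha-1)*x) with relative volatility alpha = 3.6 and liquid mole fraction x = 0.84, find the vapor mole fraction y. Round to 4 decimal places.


y = alpha*x / (1 + (alpha-1)*x)
y = 3.6*0.84 / (1 + (3.6-1)*0.84)
y = 3.024 / (1 + 2.184)
y = 3.024 / 3.184
y = 0.9497


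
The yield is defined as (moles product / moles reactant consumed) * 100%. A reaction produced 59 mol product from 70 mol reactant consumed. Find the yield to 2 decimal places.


Yield = (moles product / moles consumed) * 100%
Yield = (59 / 70) * 100
Yield = 0.8429 * 100
Yield = 84.29%


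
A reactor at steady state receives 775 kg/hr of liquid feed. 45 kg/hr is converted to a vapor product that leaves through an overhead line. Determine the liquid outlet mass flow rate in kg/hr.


Steady-state mass balance on the main outlet: F_out = F_in - F_removed
F_out = 775 - 45
F_out = 730 kg/hr


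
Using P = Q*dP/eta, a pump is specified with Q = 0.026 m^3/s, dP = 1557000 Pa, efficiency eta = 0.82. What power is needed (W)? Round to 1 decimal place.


P = Q * dP / eta
P = 0.026 * 1557000 / 0.82
P = 40482.0 / 0.82
P = 49368.3 W


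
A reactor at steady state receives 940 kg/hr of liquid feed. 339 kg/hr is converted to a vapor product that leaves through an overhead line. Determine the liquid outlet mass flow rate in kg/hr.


Steady-state mass balance on the main outlet: F_out = F_in - F_removed
F_out = 940 - 339
F_out = 601 kg/hr


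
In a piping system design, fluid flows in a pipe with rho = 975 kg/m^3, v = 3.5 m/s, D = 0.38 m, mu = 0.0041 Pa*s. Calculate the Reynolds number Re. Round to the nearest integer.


Re = rho * v * D / mu
Re = 975 * 3.5 * 0.38 / 0.0041
Re = 1296.75 / 0.0041
Re = 316280


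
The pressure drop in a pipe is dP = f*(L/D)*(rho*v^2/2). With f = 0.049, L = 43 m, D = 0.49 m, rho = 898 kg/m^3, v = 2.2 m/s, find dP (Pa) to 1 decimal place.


dP = f * (L/D) * (rho*v^2/2)
dP = 0.049 * (43/0.49) * (898*2.2^2/2)
L/D = 87.75510204
rho*v^2/2 = 898*4.84/2 = 2173.16
dP = 0.049 * 87.75510204 * 2173.16
dP = 9344.6 Pa


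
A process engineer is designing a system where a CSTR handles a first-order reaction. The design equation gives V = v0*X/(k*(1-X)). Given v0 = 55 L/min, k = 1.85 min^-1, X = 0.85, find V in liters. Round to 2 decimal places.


V = v0 * X / (k * (1 - X))
V = 55 * 0.85 / (1.85 * (1 - 0.85))
V = 46.75 / (1.85 * 0.15)
V = 46.75 / 0.2775
V = 168.47 L


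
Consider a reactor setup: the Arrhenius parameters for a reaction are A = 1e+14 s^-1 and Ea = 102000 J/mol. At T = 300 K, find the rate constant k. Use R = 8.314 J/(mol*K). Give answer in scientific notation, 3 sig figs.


k = A * exp(-Ea/(R*T))
k = 1e+14 * exp(-102000 / (8.314 * 300))
k = 1e+14 * exp(-40.894876)
k = 1.74e-04


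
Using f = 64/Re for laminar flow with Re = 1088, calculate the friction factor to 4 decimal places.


f = 64 / Re
f = 64 / 1088
f = 0.0588


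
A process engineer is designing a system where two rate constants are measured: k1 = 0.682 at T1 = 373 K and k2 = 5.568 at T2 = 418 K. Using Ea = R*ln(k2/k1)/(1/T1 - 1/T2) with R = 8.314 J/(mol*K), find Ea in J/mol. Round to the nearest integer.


Ea = R * ln(k2/k1) / (1/T1 - 1/T2)
ln(k2/k1) = ln(5.568/0.682) = 2.0997615
1/T1 - 1/T2 = 1/373 - 1/418 = 0.00028862065
Ea = 8.314 * 2.0997615 / 0.00028862065
Ea = 60486 J/mol


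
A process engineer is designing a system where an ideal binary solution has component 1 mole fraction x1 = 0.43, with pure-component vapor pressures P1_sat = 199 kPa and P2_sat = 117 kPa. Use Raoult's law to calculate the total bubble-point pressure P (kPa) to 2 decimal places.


P = x1*P1_sat + x2*P2_sat
x2 = 1 - x1 = 1 - 0.43 = 0.57
P = 0.43*199 + 0.57*117
P = 85.57 + 66.69
P = 152.26 kPa


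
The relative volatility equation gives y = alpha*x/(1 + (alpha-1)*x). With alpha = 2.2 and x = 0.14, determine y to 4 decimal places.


y = alpha*x / (1 + (alpha-1)*x)
y = 2.2*0.14 / (1 + (2.2-1)*0.14)
y = 0.308 / (1 + 0.168)
y = 0.308 / 1.168
y = 0.2637


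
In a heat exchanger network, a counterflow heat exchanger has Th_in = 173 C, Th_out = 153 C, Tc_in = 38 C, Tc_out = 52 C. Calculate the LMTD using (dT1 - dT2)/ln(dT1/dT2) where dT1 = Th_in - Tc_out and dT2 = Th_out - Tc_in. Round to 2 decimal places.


dT1 = Th_in - Tc_out = 173 - 52 = 121
dT2 = Th_out - Tc_in = 153 - 38 = 115
LMTD = (dT1 - dT2) / ln(dT1/dT2)
LMTD = (121 - 115) / ln(121/115)
LMTD = 117.97 K


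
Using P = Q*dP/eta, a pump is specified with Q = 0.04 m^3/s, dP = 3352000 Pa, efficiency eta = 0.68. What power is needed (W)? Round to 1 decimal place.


P = Q * dP / eta
P = 0.04 * 3352000 / 0.68
P = 134080.0 / 0.68
P = 197176.5 W


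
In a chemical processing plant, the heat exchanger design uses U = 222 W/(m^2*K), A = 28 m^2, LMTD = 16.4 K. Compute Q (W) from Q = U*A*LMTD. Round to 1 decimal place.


Q = U * A * LMTD
Q = 222 * 28 * 16.4
Q = 101942.4 W


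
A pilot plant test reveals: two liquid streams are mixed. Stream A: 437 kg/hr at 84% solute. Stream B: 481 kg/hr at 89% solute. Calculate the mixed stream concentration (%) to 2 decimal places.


Mass balance on solute: F1*x1 + F2*x2 = F3*x3
F3 = F1 + F2 = 437 + 481 = 918 kg/hr
x3 = (F1*x1 + F2*x2)/F3
x3 = (437*0.84 + 481*0.89) / 918
x3 = 86.62%


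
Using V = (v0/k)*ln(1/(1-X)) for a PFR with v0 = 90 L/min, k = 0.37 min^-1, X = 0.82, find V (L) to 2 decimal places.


V = (v0/k) * ln(1/(1-X))
V = (90/0.37) * ln(1/(1-0.82))
V = 243.243243 * ln(5.555556)
V = 243.243243 * 1.714799
V = 417.11 L


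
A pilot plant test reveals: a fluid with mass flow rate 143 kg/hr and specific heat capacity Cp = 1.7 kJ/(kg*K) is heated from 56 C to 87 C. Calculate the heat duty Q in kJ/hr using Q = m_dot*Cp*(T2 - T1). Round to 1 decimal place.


Q = m_dot * Cp * (T2 - T1)
Q = 143 * 1.7 * (87 - 56)
Q = 143 * 1.7 * 31
Q = 7536.1 kJ/hr


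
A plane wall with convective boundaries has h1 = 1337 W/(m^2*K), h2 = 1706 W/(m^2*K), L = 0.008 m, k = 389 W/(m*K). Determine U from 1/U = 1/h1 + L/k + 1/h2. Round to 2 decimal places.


1/U = 1/h1 + L/k + 1/h2
1/U = 1/1337 + 0.008/389 + 1/1706
1/U = 0.0007479432 + 2.05656e-05 + 0.0005861665
1/U = 0.0013546753
U = 738.18 W/(m^2*K)


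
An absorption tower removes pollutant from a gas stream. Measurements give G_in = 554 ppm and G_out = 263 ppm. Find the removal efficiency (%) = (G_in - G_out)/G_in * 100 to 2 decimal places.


Efficiency = (G_in - G_out) / G_in * 100%
Efficiency = (554 - 263) / 554 * 100
Efficiency = 291 / 554 * 100
Efficiency = 52.53%


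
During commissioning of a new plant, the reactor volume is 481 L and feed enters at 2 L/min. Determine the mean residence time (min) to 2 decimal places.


tau = V / v0
tau = 481 / 2
tau = 240.50 min


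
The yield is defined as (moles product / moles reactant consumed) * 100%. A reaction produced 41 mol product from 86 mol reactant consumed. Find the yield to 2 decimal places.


Yield = (moles product / moles consumed) * 100%
Yield = (41 / 86) * 100
Yield = 0.4767 * 100
Yield = 47.67%


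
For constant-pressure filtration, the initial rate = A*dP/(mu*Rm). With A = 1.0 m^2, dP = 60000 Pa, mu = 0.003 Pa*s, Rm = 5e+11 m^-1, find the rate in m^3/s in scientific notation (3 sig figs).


rate = A * dP / (mu * Rm)
rate = 1.0 * 60000 / (0.003 * 5e+11)
rate = 60000.0 / 1.500e+09
rate = 4.00e-05 m^3/s


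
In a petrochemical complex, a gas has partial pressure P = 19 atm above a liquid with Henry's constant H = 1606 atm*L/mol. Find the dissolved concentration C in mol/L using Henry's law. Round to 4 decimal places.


C = P / H
C = 19 / 1606
C = 0.0118 mol/L


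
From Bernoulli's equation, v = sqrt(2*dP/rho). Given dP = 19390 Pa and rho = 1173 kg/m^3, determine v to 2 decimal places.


v = sqrt(2*dP/rho)
v = sqrt(2*19390/1173)
v = sqrt(33.060529)
v = 5.75 m/s


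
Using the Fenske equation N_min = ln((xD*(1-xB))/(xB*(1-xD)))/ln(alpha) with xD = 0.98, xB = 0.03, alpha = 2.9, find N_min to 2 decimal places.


N_min = ln((xD*(1-xB))/(xB*(1-xD))) / ln(alpha)
Numerator inside ln: 0.9506 / 0.0006 = 1584.333333
ln(1584.333333) = 7.367919
ln(alpha) = ln(2.9) = 1.064711
N_min = 7.367919 / 1.064711 = 6.92


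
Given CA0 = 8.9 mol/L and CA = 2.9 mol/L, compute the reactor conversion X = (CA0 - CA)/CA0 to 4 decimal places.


X = (CA0 - CA) / CA0
X = (8.9 - 2.9) / 8.9
X = 6.0 / 8.9
X = 0.6742


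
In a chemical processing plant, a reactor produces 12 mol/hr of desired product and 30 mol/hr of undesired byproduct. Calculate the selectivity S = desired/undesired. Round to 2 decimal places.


S = desired product rate / undesired product rate
S = 12 / 30
S = 0.40


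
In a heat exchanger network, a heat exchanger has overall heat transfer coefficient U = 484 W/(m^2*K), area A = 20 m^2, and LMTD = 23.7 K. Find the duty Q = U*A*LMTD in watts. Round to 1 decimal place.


Q = U * A * LMTD
Q = 484 * 20 * 23.7
Q = 229416.0 W


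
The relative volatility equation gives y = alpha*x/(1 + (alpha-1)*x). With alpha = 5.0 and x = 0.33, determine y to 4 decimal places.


y = alpha*x / (1 + (alpha-1)*x)
y = 5.0*0.33 / (1 + (5.0-1)*0.33)
y = 1.65 / (1 + 1.32)
y = 1.65 / 2.32
y = 0.7112


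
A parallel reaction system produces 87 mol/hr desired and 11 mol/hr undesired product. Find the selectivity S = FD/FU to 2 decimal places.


S = desired product rate / undesired product rate
S = 87 / 11
S = 7.91


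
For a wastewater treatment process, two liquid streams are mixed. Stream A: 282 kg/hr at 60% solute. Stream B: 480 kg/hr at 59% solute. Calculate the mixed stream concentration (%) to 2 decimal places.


Mass balance on solute: F1*x1 + F2*x2 = F3*x3
F3 = F1 + F2 = 282 + 480 = 762 kg/hr
x3 = (F1*x1 + F2*x2)/F3
x3 = (282*0.6 + 480*0.59) / 762
x3 = 59.37%


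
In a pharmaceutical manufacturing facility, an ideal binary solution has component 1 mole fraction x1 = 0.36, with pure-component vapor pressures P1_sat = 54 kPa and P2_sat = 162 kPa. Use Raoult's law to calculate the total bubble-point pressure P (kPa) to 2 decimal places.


P = x1*P1_sat + x2*P2_sat
x2 = 1 - x1 = 1 - 0.36 = 0.64
P = 0.36*54 + 0.64*162
P = 19.44 + 103.68
P = 123.12 kPa
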